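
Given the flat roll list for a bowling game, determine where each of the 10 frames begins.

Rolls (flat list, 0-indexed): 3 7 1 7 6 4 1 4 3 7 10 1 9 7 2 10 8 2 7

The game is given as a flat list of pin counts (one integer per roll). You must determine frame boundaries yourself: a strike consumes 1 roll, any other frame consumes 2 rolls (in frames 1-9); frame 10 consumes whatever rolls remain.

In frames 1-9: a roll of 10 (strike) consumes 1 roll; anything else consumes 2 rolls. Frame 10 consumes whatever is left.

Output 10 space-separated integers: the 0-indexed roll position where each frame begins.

Frame 1 starts at roll index 0: rolls=3,7 (sum=10), consumes 2 rolls
Frame 2 starts at roll index 2: rolls=1,7 (sum=8), consumes 2 rolls
Frame 3 starts at roll index 4: rolls=6,4 (sum=10), consumes 2 rolls
Frame 4 starts at roll index 6: rolls=1,4 (sum=5), consumes 2 rolls
Frame 5 starts at roll index 8: rolls=3,7 (sum=10), consumes 2 rolls
Frame 6 starts at roll index 10: roll=10 (strike), consumes 1 roll
Frame 7 starts at roll index 11: rolls=1,9 (sum=10), consumes 2 rolls
Frame 8 starts at roll index 13: rolls=7,2 (sum=9), consumes 2 rolls
Frame 9 starts at roll index 15: roll=10 (strike), consumes 1 roll
Frame 10 starts at roll index 16: 3 remaining rolls

Answer: 0 2 4 6 8 10 11 13 15 16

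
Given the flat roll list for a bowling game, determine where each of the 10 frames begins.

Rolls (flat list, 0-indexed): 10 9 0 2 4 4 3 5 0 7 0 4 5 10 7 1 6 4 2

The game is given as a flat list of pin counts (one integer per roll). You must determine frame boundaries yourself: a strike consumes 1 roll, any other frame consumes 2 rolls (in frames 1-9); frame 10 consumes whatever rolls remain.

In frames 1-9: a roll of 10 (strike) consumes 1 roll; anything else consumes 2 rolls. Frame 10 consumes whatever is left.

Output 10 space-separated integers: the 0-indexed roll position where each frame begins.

Answer: 0 1 3 5 7 9 11 13 14 16

Derivation:
Frame 1 starts at roll index 0: roll=10 (strike), consumes 1 roll
Frame 2 starts at roll index 1: rolls=9,0 (sum=9), consumes 2 rolls
Frame 3 starts at roll index 3: rolls=2,4 (sum=6), consumes 2 rolls
Frame 4 starts at roll index 5: rolls=4,3 (sum=7), consumes 2 rolls
Frame 5 starts at roll index 7: rolls=5,0 (sum=5), consumes 2 rolls
Frame 6 starts at roll index 9: rolls=7,0 (sum=7), consumes 2 rolls
Frame 7 starts at roll index 11: rolls=4,5 (sum=9), consumes 2 rolls
Frame 8 starts at roll index 13: roll=10 (strike), consumes 1 roll
Frame 9 starts at roll index 14: rolls=7,1 (sum=8), consumes 2 rolls
Frame 10 starts at roll index 16: 3 remaining rolls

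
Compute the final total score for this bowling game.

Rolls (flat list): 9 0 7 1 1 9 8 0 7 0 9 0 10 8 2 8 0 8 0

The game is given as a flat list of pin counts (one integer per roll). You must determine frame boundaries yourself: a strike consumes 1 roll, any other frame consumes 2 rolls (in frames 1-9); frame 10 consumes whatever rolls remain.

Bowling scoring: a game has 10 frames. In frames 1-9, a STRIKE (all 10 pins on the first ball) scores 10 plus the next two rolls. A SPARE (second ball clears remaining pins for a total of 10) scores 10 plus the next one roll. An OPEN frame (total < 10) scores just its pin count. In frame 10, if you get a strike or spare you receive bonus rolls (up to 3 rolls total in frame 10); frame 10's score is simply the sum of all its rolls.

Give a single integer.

Answer: 113

Derivation:
Frame 1: OPEN (9+0=9). Cumulative: 9
Frame 2: OPEN (7+1=8). Cumulative: 17
Frame 3: SPARE (1+9=10). 10 + next roll (8) = 18. Cumulative: 35
Frame 4: OPEN (8+0=8). Cumulative: 43
Frame 5: OPEN (7+0=7). Cumulative: 50
Frame 6: OPEN (9+0=9). Cumulative: 59
Frame 7: STRIKE. 10 + next two rolls (8+2) = 20. Cumulative: 79
Frame 8: SPARE (8+2=10). 10 + next roll (8) = 18. Cumulative: 97
Frame 9: OPEN (8+0=8). Cumulative: 105
Frame 10: OPEN. Sum of all frame-10 rolls (8+0) = 8. Cumulative: 113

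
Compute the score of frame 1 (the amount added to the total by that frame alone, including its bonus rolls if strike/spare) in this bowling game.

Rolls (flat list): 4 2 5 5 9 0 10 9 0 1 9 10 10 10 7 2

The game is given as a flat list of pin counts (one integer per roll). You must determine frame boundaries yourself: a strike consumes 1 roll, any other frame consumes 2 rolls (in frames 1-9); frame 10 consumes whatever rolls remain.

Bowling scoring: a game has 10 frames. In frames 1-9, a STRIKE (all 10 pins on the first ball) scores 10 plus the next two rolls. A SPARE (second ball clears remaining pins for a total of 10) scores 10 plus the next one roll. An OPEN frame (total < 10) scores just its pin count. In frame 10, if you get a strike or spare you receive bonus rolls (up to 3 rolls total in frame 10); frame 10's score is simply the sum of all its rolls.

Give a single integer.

Frame 1: OPEN (4+2=6). Cumulative: 6
Frame 2: SPARE (5+5=10). 10 + next roll (9) = 19. Cumulative: 25
Frame 3: OPEN (9+0=9). Cumulative: 34

Answer: 6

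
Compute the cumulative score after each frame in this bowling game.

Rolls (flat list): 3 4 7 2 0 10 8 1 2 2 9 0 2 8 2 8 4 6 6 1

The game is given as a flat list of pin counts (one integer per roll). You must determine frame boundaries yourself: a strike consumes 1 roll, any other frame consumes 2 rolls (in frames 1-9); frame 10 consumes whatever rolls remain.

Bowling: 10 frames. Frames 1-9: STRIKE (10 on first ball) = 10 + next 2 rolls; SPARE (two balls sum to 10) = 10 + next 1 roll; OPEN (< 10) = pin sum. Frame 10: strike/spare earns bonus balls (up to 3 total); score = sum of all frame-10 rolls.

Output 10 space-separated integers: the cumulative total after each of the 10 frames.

Answer: 7 16 34 43 47 56 68 82 98 105

Derivation:
Frame 1: OPEN (3+4=7). Cumulative: 7
Frame 2: OPEN (7+2=9). Cumulative: 16
Frame 3: SPARE (0+10=10). 10 + next roll (8) = 18. Cumulative: 34
Frame 4: OPEN (8+1=9). Cumulative: 43
Frame 5: OPEN (2+2=4). Cumulative: 47
Frame 6: OPEN (9+0=9). Cumulative: 56
Frame 7: SPARE (2+8=10). 10 + next roll (2) = 12. Cumulative: 68
Frame 8: SPARE (2+8=10). 10 + next roll (4) = 14. Cumulative: 82
Frame 9: SPARE (4+6=10). 10 + next roll (6) = 16. Cumulative: 98
Frame 10: OPEN. Sum of all frame-10 rolls (6+1) = 7. Cumulative: 105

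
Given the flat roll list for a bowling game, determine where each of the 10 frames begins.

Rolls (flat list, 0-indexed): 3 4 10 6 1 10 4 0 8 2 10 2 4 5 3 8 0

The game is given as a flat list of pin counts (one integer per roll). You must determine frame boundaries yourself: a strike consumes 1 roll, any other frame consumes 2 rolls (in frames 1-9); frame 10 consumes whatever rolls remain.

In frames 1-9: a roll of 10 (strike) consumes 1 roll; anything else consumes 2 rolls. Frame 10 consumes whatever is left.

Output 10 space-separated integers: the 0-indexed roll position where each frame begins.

Answer: 0 2 3 5 6 8 10 11 13 15

Derivation:
Frame 1 starts at roll index 0: rolls=3,4 (sum=7), consumes 2 rolls
Frame 2 starts at roll index 2: roll=10 (strike), consumes 1 roll
Frame 3 starts at roll index 3: rolls=6,1 (sum=7), consumes 2 rolls
Frame 4 starts at roll index 5: roll=10 (strike), consumes 1 roll
Frame 5 starts at roll index 6: rolls=4,0 (sum=4), consumes 2 rolls
Frame 6 starts at roll index 8: rolls=8,2 (sum=10), consumes 2 rolls
Frame 7 starts at roll index 10: roll=10 (strike), consumes 1 roll
Frame 8 starts at roll index 11: rolls=2,4 (sum=6), consumes 2 rolls
Frame 9 starts at roll index 13: rolls=5,3 (sum=8), consumes 2 rolls
Frame 10 starts at roll index 15: 2 remaining rolls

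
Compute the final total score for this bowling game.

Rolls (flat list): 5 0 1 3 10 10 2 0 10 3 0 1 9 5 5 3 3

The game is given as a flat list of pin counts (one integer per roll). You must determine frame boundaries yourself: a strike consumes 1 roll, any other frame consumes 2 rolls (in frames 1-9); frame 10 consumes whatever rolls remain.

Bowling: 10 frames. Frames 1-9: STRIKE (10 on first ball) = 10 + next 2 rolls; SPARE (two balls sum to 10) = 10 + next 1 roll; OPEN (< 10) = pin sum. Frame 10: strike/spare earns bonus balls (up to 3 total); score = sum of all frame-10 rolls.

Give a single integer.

Answer: 95

Derivation:
Frame 1: OPEN (5+0=5). Cumulative: 5
Frame 2: OPEN (1+3=4). Cumulative: 9
Frame 3: STRIKE. 10 + next two rolls (10+2) = 22. Cumulative: 31
Frame 4: STRIKE. 10 + next two rolls (2+0) = 12. Cumulative: 43
Frame 5: OPEN (2+0=2). Cumulative: 45
Frame 6: STRIKE. 10 + next two rolls (3+0) = 13. Cumulative: 58
Frame 7: OPEN (3+0=3). Cumulative: 61
Frame 8: SPARE (1+9=10). 10 + next roll (5) = 15. Cumulative: 76
Frame 9: SPARE (5+5=10). 10 + next roll (3) = 13. Cumulative: 89
Frame 10: OPEN. Sum of all frame-10 rolls (3+3) = 6. Cumulative: 95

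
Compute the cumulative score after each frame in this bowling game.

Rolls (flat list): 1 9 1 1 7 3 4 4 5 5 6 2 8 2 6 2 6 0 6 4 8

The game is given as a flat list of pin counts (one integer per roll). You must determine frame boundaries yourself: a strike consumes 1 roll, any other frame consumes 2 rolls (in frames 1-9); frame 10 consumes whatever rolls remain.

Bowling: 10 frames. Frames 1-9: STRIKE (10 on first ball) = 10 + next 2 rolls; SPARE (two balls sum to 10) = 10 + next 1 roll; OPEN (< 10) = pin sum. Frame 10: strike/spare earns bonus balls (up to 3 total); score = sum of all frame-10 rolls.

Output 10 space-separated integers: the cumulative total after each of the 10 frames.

Frame 1: SPARE (1+9=10). 10 + next roll (1) = 11. Cumulative: 11
Frame 2: OPEN (1+1=2). Cumulative: 13
Frame 3: SPARE (7+3=10). 10 + next roll (4) = 14. Cumulative: 27
Frame 4: OPEN (4+4=8). Cumulative: 35
Frame 5: SPARE (5+5=10). 10 + next roll (6) = 16. Cumulative: 51
Frame 6: OPEN (6+2=8). Cumulative: 59
Frame 7: SPARE (8+2=10). 10 + next roll (6) = 16. Cumulative: 75
Frame 8: OPEN (6+2=8). Cumulative: 83
Frame 9: OPEN (6+0=6). Cumulative: 89
Frame 10: SPARE. Sum of all frame-10 rolls (6+4+8) = 18. Cumulative: 107

Answer: 11 13 27 35 51 59 75 83 89 107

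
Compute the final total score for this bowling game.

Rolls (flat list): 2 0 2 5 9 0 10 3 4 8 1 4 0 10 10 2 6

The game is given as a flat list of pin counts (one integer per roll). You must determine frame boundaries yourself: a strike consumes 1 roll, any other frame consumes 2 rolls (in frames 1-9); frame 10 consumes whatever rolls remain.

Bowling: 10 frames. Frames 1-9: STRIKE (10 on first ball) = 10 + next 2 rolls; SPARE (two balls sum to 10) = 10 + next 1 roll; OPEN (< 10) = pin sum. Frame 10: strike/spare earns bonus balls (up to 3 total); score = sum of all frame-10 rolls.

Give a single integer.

Answer: 103

Derivation:
Frame 1: OPEN (2+0=2). Cumulative: 2
Frame 2: OPEN (2+5=7). Cumulative: 9
Frame 3: OPEN (9+0=9). Cumulative: 18
Frame 4: STRIKE. 10 + next two rolls (3+4) = 17. Cumulative: 35
Frame 5: OPEN (3+4=7). Cumulative: 42
Frame 6: OPEN (8+1=9). Cumulative: 51
Frame 7: OPEN (4+0=4). Cumulative: 55
Frame 8: STRIKE. 10 + next two rolls (10+2) = 22. Cumulative: 77
Frame 9: STRIKE. 10 + next two rolls (2+6) = 18. Cumulative: 95
Frame 10: OPEN. Sum of all frame-10 rolls (2+6) = 8. Cumulative: 103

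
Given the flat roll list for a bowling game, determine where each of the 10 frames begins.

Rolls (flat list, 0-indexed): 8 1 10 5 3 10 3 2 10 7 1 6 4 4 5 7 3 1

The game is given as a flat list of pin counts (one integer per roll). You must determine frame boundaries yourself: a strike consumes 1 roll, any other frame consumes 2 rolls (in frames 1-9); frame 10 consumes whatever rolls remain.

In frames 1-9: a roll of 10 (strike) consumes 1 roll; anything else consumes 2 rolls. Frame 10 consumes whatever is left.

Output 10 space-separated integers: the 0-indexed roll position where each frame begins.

Answer: 0 2 3 5 6 8 9 11 13 15

Derivation:
Frame 1 starts at roll index 0: rolls=8,1 (sum=9), consumes 2 rolls
Frame 2 starts at roll index 2: roll=10 (strike), consumes 1 roll
Frame 3 starts at roll index 3: rolls=5,3 (sum=8), consumes 2 rolls
Frame 4 starts at roll index 5: roll=10 (strike), consumes 1 roll
Frame 5 starts at roll index 6: rolls=3,2 (sum=5), consumes 2 rolls
Frame 6 starts at roll index 8: roll=10 (strike), consumes 1 roll
Frame 7 starts at roll index 9: rolls=7,1 (sum=8), consumes 2 rolls
Frame 8 starts at roll index 11: rolls=6,4 (sum=10), consumes 2 rolls
Frame 9 starts at roll index 13: rolls=4,5 (sum=9), consumes 2 rolls
Frame 10 starts at roll index 15: 3 remaining rolls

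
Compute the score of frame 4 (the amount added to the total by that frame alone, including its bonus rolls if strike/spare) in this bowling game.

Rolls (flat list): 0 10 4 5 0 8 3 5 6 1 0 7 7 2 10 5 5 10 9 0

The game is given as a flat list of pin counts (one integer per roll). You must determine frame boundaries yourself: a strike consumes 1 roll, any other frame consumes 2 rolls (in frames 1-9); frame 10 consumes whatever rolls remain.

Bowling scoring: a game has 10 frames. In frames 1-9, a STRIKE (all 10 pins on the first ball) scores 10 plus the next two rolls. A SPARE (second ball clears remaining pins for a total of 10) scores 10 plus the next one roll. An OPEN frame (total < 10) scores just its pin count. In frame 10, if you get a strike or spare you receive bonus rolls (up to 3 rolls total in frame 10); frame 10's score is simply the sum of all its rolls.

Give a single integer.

Answer: 8

Derivation:
Frame 1: SPARE (0+10=10). 10 + next roll (4) = 14. Cumulative: 14
Frame 2: OPEN (4+5=9). Cumulative: 23
Frame 3: OPEN (0+8=8). Cumulative: 31
Frame 4: OPEN (3+5=8). Cumulative: 39
Frame 5: OPEN (6+1=7). Cumulative: 46
Frame 6: OPEN (0+7=7). Cumulative: 53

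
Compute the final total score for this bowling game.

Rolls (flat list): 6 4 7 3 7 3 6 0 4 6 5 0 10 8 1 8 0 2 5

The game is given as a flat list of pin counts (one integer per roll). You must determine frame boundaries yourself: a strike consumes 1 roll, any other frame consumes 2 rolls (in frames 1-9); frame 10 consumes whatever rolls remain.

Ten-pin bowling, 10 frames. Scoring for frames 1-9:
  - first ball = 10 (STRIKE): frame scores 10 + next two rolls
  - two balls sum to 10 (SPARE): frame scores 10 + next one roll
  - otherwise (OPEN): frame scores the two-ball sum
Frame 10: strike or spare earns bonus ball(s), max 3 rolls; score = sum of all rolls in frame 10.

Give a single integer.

Frame 1: SPARE (6+4=10). 10 + next roll (7) = 17. Cumulative: 17
Frame 2: SPARE (7+3=10). 10 + next roll (7) = 17. Cumulative: 34
Frame 3: SPARE (7+3=10). 10 + next roll (6) = 16. Cumulative: 50
Frame 4: OPEN (6+0=6). Cumulative: 56
Frame 5: SPARE (4+6=10). 10 + next roll (5) = 15. Cumulative: 71
Frame 6: OPEN (5+0=5). Cumulative: 76
Frame 7: STRIKE. 10 + next two rolls (8+1) = 19. Cumulative: 95
Frame 8: OPEN (8+1=9). Cumulative: 104
Frame 9: OPEN (8+0=8). Cumulative: 112
Frame 10: OPEN. Sum of all frame-10 rolls (2+5) = 7. Cumulative: 119

Answer: 119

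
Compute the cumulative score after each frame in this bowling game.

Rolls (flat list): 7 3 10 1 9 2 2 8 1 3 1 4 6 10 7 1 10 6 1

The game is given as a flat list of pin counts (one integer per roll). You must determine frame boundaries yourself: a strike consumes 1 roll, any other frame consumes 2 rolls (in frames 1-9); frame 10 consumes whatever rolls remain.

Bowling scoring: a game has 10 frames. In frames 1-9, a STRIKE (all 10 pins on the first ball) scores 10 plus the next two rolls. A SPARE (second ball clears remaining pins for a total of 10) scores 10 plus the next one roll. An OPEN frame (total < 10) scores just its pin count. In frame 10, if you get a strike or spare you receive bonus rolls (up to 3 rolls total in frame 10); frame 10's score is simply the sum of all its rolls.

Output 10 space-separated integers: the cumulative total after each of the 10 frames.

Frame 1: SPARE (7+3=10). 10 + next roll (10) = 20. Cumulative: 20
Frame 2: STRIKE. 10 + next two rolls (1+9) = 20. Cumulative: 40
Frame 3: SPARE (1+9=10). 10 + next roll (2) = 12. Cumulative: 52
Frame 4: OPEN (2+2=4). Cumulative: 56
Frame 5: OPEN (8+1=9). Cumulative: 65
Frame 6: OPEN (3+1=4). Cumulative: 69
Frame 7: SPARE (4+6=10). 10 + next roll (10) = 20. Cumulative: 89
Frame 8: STRIKE. 10 + next two rolls (7+1) = 18. Cumulative: 107
Frame 9: OPEN (7+1=8). Cumulative: 115
Frame 10: STRIKE. Sum of all frame-10 rolls (10+6+1) = 17. Cumulative: 132

Answer: 20 40 52 56 65 69 89 107 115 132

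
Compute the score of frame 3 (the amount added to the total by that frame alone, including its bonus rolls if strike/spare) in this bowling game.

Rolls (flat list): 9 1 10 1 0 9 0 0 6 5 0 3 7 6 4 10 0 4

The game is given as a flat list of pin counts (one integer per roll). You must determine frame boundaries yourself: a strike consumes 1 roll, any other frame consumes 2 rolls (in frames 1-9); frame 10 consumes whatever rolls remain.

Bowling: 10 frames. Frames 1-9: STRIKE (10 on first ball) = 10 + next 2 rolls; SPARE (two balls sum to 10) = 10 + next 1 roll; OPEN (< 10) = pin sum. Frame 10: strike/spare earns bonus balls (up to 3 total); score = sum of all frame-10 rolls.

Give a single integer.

Answer: 1

Derivation:
Frame 1: SPARE (9+1=10). 10 + next roll (10) = 20. Cumulative: 20
Frame 2: STRIKE. 10 + next two rolls (1+0) = 11. Cumulative: 31
Frame 3: OPEN (1+0=1). Cumulative: 32
Frame 4: OPEN (9+0=9). Cumulative: 41
Frame 5: OPEN (0+6=6). Cumulative: 47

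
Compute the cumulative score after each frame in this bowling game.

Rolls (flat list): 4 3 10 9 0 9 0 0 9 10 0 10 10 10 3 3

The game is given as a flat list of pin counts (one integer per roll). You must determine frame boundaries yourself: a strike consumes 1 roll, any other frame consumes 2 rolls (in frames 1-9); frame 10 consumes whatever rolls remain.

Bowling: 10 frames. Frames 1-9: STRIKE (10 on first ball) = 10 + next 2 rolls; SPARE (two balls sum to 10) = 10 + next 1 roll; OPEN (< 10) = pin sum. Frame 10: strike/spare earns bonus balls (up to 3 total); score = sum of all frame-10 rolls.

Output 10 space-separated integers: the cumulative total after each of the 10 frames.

Frame 1: OPEN (4+3=7). Cumulative: 7
Frame 2: STRIKE. 10 + next two rolls (9+0) = 19. Cumulative: 26
Frame 3: OPEN (9+0=9). Cumulative: 35
Frame 4: OPEN (9+0=9). Cumulative: 44
Frame 5: OPEN (0+9=9). Cumulative: 53
Frame 6: STRIKE. 10 + next two rolls (0+10) = 20. Cumulative: 73
Frame 7: SPARE (0+10=10). 10 + next roll (10) = 20. Cumulative: 93
Frame 8: STRIKE. 10 + next two rolls (10+3) = 23. Cumulative: 116
Frame 9: STRIKE. 10 + next two rolls (3+3) = 16. Cumulative: 132
Frame 10: OPEN. Sum of all frame-10 rolls (3+3) = 6. Cumulative: 138

Answer: 7 26 35 44 53 73 93 116 132 138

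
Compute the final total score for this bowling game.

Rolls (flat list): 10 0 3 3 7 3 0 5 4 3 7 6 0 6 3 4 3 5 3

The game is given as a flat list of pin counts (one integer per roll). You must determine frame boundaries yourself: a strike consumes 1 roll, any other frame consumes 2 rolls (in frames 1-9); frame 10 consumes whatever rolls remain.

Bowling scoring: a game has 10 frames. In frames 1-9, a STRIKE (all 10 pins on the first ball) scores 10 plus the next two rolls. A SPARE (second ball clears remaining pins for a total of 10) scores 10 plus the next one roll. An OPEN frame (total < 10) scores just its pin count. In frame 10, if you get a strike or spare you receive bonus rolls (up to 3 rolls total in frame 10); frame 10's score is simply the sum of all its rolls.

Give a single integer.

Answer: 87

Derivation:
Frame 1: STRIKE. 10 + next two rolls (0+3) = 13. Cumulative: 13
Frame 2: OPEN (0+3=3). Cumulative: 16
Frame 3: SPARE (3+7=10). 10 + next roll (3) = 13. Cumulative: 29
Frame 4: OPEN (3+0=3). Cumulative: 32
Frame 5: OPEN (5+4=9). Cumulative: 41
Frame 6: SPARE (3+7=10). 10 + next roll (6) = 16. Cumulative: 57
Frame 7: OPEN (6+0=6). Cumulative: 63
Frame 8: OPEN (6+3=9). Cumulative: 72
Frame 9: OPEN (4+3=7). Cumulative: 79
Frame 10: OPEN. Sum of all frame-10 rolls (5+3) = 8. Cumulative: 87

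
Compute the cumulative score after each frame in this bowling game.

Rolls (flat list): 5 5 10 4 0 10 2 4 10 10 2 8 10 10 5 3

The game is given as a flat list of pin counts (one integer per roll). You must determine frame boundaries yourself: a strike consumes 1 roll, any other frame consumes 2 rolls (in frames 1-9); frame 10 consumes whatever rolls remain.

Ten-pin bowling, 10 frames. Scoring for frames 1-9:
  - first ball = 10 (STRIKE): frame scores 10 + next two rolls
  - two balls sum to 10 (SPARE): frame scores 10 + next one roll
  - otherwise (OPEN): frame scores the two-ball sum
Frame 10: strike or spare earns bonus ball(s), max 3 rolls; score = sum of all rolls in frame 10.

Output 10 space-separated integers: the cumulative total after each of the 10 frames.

Frame 1: SPARE (5+5=10). 10 + next roll (10) = 20. Cumulative: 20
Frame 2: STRIKE. 10 + next two rolls (4+0) = 14. Cumulative: 34
Frame 3: OPEN (4+0=4). Cumulative: 38
Frame 4: STRIKE. 10 + next two rolls (2+4) = 16. Cumulative: 54
Frame 5: OPEN (2+4=6). Cumulative: 60
Frame 6: STRIKE. 10 + next two rolls (10+2) = 22. Cumulative: 82
Frame 7: STRIKE. 10 + next two rolls (2+8) = 20. Cumulative: 102
Frame 8: SPARE (2+8=10). 10 + next roll (10) = 20. Cumulative: 122
Frame 9: STRIKE. 10 + next two rolls (10+5) = 25. Cumulative: 147
Frame 10: STRIKE. Sum of all frame-10 rolls (10+5+3) = 18. Cumulative: 165

Answer: 20 34 38 54 60 82 102 122 147 165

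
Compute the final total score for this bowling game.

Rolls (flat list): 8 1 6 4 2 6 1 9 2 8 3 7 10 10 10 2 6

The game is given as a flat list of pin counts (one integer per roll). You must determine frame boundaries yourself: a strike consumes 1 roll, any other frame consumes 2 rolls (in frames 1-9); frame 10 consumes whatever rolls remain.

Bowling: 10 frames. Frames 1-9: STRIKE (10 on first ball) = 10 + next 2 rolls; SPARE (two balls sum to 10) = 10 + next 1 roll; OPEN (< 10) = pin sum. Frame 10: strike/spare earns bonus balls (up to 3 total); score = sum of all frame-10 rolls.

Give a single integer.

Frame 1: OPEN (8+1=9). Cumulative: 9
Frame 2: SPARE (6+4=10). 10 + next roll (2) = 12. Cumulative: 21
Frame 3: OPEN (2+6=8). Cumulative: 29
Frame 4: SPARE (1+9=10). 10 + next roll (2) = 12. Cumulative: 41
Frame 5: SPARE (2+8=10). 10 + next roll (3) = 13. Cumulative: 54
Frame 6: SPARE (3+7=10). 10 + next roll (10) = 20. Cumulative: 74
Frame 7: STRIKE. 10 + next two rolls (10+10) = 30. Cumulative: 104
Frame 8: STRIKE. 10 + next two rolls (10+2) = 22. Cumulative: 126
Frame 9: STRIKE. 10 + next two rolls (2+6) = 18. Cumulative: 144
Frame 10: OPEN. Sum of all frame-10 rolls (2+6) = 8. Cumulative: 152

Answer: 152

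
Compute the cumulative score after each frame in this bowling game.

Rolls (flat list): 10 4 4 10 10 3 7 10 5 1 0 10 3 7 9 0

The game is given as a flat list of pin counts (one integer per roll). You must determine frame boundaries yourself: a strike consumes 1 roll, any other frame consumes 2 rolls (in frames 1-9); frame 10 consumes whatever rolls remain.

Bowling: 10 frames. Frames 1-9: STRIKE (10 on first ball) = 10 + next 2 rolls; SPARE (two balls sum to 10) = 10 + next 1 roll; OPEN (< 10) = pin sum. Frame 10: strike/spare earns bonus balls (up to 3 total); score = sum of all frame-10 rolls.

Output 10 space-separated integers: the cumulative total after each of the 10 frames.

Answer: 18 26 49 69 89 105 111 124 143 152

Derivation:
Frame 1: STRIKE. 10 + next two rolls (4+4) = 18. Cumulative: 18
Frame 2: OPEN (4+4=8). Cumulative: 26
Frame 3: STRIKE. 10 + next two rolls (10+3) = 23. Cumulative: 49
Frame 4: STRIKE. 10 + next two rolls (3+7) = 20. Cumulative: 69
Frame 5: SPARE (3+7=10). 10 + next roll (10) = 20. Cumulative: 89
Frame 6: STRIKE. 10 + next two rolls (5+1) = 16. Cumulative: 105
Frame 7: OPEN (5+1=6). Cumulative: 111
Frame 8: SPARE (0+10=10). 10 + next roll (3) = 13. Cumulative: 124
Frame 9: SPARE (3+7=10). 10 + next roll (9) = 19. Cumulative: 143
Frame 10: OPEN. Sum of all frame-10 rolls (9+0) = 9. Cumulative: 152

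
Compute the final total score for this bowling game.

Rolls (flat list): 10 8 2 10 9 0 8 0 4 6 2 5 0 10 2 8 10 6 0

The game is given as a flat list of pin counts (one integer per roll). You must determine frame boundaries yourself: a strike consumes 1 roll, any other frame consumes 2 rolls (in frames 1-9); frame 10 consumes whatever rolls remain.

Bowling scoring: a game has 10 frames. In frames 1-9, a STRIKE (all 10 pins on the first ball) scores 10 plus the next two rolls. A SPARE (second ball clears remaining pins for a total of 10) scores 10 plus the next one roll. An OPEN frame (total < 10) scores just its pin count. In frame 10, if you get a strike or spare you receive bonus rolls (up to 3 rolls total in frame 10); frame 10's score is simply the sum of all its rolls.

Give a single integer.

Answer: 143

Derivation:
Frame 1: STRIKE. 10 + next two rolls (8+2) = 20. Cumulative: 20
Frame 2: SPARE (8+2=10). 10 + next roll (10) = 20. Cumulative: 40
Frame 3: STRIKE. 10 + next two rolls (9+0) = 19. Cumulative: 59
Frame 4: OPEN (9+0=9). Cumulative: 68
Frame 5: OPEN (8+0=8). Cumulative: 76
Frame 6: SPARE (4+6=10). 10 + next roll (2) = 12. Cumulative: 88
Frame 7: OPEN (2+5=7). Cumulative: 95
Frame 8: SPARE (0+10=10). 10 + next roll (2) = 12. Cumulative: 107
Frame 9: SPARE (2+8=10). 10 + next roll (10) = 20. Cumulative: 127
Frame 10: STRIKE. Sum of all frame-10 rolls (10+6+0) = 16. Cumulative: 143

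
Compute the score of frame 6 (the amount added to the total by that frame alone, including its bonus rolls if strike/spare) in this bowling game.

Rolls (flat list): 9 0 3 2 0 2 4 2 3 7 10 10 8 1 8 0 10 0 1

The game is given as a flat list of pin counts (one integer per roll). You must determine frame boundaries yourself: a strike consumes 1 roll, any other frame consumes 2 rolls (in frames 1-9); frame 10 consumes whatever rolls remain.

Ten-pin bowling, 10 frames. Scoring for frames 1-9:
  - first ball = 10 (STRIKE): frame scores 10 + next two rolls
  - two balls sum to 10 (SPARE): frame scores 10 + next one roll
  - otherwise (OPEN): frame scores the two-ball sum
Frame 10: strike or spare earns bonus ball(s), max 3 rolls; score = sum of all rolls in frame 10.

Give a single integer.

Answer: 28

Derivation:
Frame 1: OPEN (9+0=9). Cumulative: 9
Frame 2: OPEN (3+2=5). Cumulative: 14
Frame 3: OPEN (0+2=2). Cumulative: 16
Frame 4: OPEN (4+2=6). Cumulative: 22
Frame 5: SPARE (3+7=10). 10 + next roll (10) = 20. Cumulative: 42
Frame 6: STRIKE. 10 + next two rolls (10+8) = 28. Cumulative: 70
Frame 7: STRIKE. 10 + next two rolls (8+1) = 19. Cumulative: 89
Frame 8: OPEN (8+1=9). Cumulative: 98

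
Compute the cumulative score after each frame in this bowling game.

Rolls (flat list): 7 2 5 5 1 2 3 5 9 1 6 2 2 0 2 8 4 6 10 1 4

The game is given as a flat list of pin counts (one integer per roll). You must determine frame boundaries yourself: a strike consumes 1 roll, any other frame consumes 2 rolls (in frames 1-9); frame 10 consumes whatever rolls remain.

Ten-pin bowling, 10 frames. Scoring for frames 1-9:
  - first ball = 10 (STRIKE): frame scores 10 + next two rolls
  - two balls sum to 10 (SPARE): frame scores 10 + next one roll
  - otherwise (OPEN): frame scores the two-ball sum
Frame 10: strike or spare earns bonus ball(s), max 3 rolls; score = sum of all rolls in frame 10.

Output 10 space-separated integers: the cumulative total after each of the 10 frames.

Answer: 9 20 23 31 47 55 57 71 91 106

Derivation:
Frame 1: OPEN (7+2=9). Cumulative: 9
Frame 2: SPARE (5+5=10). 10 + next roll (1) = 11. Cumulative: 20
Frame 3: OPEN (1+2=3). Cumulative: 23
Frame 4: OPEN (3+5=8). Cumulative: 31
Frame 5: SPARE (9+1=10). 10 + next roll (6) = 16. Cumulative: 47
Frame 6: OPEN (6+2=8). Cumulative: 55
Frame 7: OPEN (2+0=2). Cumulative: 57
Frame 8: SPARE (2+8=10). 10 + next roll (4) = 14. Cumulative: 71
Frame 9: SPARE (4+6=10). 10 + next roll (10) = 20. Cumulative: 91
Frame 10: STRIKE. Sum of all frame-10 rolls (10+1+4) = 15. Cumulative: 106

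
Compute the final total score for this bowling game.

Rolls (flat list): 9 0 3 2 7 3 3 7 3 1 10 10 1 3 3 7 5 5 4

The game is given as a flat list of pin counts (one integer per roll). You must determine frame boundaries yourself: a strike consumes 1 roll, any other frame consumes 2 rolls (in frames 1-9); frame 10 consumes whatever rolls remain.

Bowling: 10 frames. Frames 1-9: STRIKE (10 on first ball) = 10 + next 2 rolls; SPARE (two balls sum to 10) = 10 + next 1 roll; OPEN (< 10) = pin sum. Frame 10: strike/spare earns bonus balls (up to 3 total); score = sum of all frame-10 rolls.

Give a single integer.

Frame 1: OPEN (9+0=9). Cumulative: 9
Frame 2: OPEN (3+2=5). Cumulative: 14
Frame 3: SPARE (7+3=10). 10 + next roll (3) = 13. Cumulative: 27
Frame 4: SPARE (3+7=10). 10 + next roll (3) = 13. Cumulative: 40
Frame 5: OPEN (3+1=4). Cumulative: 44
Frame 6: STRIKE. 10 + next two rolls (10+1) = 21. Cumulative: 65
Frame 7: STRIKE. 10 + next two rolls (1+3) = 14. Cumulative: 79
Frame 8: OPEN (1+3=4). Cumulative: 83
Frame 9: SPARE (3+7=10). 10 + next roll (5) = 15. Cumulative: 98
Frame 10: SPARE. Sum of all frame-10 rolls (5+5+4) = 14. Cumulative: 112

Answer: 112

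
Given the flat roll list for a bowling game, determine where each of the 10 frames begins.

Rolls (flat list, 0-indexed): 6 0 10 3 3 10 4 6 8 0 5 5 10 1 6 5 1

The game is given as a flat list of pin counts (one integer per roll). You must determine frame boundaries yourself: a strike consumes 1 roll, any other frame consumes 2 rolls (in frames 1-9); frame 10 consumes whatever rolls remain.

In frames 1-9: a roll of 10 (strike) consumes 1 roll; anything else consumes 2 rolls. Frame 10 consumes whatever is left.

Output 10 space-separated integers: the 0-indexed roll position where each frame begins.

Answer: 0 2 3 5 6 8 10 12 13 15

Derivation:
Frame 1 starts at roll index 0: rolls=6,0 (sum=6), consumes 2 rolls
Frame 2 starts at roll index 2: roll=10 (strike), consumes 1 roll
Frame 3 starts at roll index 3: rolls=3,3 (sum=6), consumes 2 rolls
Frame 4 starts at roll index 5: roll=10 (strike), consumes 1 roll
Frame 5 starts at roll index 6: rolls=4,6 (sum=10), consumes 2 rolls
Frame 6 starts at roll index 8: rolls=8,0 (sum=8), consumes 2 rolls
Frame 7 starts at roll index 10: rolls=5,5 (sum=10), consumes 2 rolls
Frame 8 starts at roll index 12: roll=10 (strike), consumes 1 roll
Frame 9 starts at roll index 13: rolls=1,6 (sum=7), consumes 2 rolls
Frame 10 starts at roll index 15: 2 remaining rolls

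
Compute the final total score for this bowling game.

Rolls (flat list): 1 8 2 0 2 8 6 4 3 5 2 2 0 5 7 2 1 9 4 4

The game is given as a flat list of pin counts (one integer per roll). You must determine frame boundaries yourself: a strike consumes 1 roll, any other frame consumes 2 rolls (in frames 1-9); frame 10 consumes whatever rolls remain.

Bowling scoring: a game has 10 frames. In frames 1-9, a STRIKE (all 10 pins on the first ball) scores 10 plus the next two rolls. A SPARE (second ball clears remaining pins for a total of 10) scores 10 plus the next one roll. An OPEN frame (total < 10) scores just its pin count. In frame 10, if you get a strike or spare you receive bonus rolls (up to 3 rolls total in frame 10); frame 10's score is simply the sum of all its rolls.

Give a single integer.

Answer: 88

Derivation:
Frame 1: OPEN (1+8=9). Cumulative: 9
Frame 2: OPEN (2+0=2). Cumulative: 11
Frame 3: SPARE (2+8=10). 10 + next roll (6) = 16. Cumulative: 27
Frame 4: SPARE (6+4=10). 10 + next roll (3) = 13. Cumulative: 40
Frame 5: OPEN (3+5=8). Cumulative: 48
Frame 6: OPEN (2+2=4). Cumulative: 52
Frame 7: OPEN (0+5=5). Cumulative: 57
Frame 8: OPEN (7+2=9). Cumulative: 66
Frame 9: SPARE (1+9=10). 10 + next roll (4) = 14. Cumulative: 80
Frame 10: OPEN. Sum of all frame-10 rolls (4+4) = 8. Cumulative: 88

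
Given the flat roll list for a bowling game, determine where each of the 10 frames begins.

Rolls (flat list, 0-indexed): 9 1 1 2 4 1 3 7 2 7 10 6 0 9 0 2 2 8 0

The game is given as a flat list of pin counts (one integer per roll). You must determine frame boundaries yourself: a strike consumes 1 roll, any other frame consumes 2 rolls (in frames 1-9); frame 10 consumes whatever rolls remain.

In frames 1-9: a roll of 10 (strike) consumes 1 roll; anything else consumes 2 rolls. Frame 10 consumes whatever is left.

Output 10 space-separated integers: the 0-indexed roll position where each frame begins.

Answer: 0 2 4 6 8 10 11 13 15 17

Derivation:
Frame 1 starts at roll index 0: rolls=9,1 (sum=10), consumes 2 rolls
Frame 2 starts at roll index 2: rolls=1,2 (sum=3), consumes 2 rolls
Frame 3 starts at roll index 4: rolls=4,1 (sum=5), consumes 2 rolls
Frame 4 starts at roll index 6: rolls=3,7 (sum=10), consumes 2 rolls
Frame 5 starts at roll index 8: rolls=2,7 (sum=9), consumes 2 rolls
Frame 6 starts at roll index 10: roll=10 (strike), consumes 1 roll
Frame 7 starts at roll index 11: rolls=6,0 (sum=6), consumes 2 rolls
Frame 8 starts at roll index 13: rolls=9,0 (sum=9), consumes 2 rolls
Frame 9 starts at roll index 15: rolls=2,2 (sum=4), consumes 2 rolls
Frame 10 starts at roll index 17: 2 remaining rolls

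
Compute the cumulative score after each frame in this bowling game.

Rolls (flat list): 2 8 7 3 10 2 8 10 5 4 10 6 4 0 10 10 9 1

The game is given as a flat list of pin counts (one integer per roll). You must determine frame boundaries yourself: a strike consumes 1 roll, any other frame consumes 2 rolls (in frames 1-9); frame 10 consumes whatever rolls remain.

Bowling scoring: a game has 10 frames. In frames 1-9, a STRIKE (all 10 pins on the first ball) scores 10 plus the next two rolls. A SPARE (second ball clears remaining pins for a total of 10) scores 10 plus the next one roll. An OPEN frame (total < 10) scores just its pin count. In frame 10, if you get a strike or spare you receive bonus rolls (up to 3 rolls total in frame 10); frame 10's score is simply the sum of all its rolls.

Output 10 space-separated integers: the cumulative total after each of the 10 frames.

Frame 1: SPARE (2+8=10). 10 + next roll (7) = 17. Cumulative: 17
Frame 2: SPARE (7+3=10). 10 + next roll (10) = 20. Cumulative: 37
Frame 3: STRIKE. 10 + next two rolls (2+8) = 20. Cumulative: 57
Frame 4: SPARE (2+8=10). 10 + next roll (10) = 20. Cumulative: 77
Frame 5: STRIKE. 10 + next two rolls (5+4) = 19. Cumulative: 96
Frame 6: OPEN (5+4=9). Cumulative: 105
Frame 7: STRIKE. 10 + next two rolls (6+4) = 20. Cumulative: 125
Frame 8: SPARE (6+4=10). 10 + next roll (0) = 10. Cumulative: 135
Frame 9: SPARE (0+10=10). 10 + next roll (10) = 20. Cumulative: 155
Frame 10: STRIKE. Sum of all frame-10 rolls (10+9+1) = 20. Cumulative: 175

Answer: 17 37 57 77 96 105 125 135 155 175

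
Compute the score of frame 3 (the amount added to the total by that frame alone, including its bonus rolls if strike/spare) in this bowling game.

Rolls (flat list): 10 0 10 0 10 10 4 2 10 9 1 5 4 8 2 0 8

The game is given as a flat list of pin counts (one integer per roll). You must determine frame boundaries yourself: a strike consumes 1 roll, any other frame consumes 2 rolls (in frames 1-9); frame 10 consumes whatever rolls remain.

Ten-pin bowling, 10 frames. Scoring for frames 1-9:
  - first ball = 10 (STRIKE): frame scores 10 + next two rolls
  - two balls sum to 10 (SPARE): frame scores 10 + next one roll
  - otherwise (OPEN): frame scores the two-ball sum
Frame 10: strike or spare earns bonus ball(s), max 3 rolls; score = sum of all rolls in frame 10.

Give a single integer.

Answer: 20

Derivation:
Frame 1: STRIKE. 10 + next two rolls (0+10) = 20. Cumulative: 20
Frame 2: SPARE (0+10=10). 10 + next roll (0) = 10. Cumulative: 30
Frame 3: SPARE (0+10=10). 10 + next roll (10) = 20. Cumulative: 50
Frame 4: STRIKE. 10 + next two rolls (4+2) = 16. Cumulative: 66
Frame 5: OPEN (4+2=6). Cumulative: 72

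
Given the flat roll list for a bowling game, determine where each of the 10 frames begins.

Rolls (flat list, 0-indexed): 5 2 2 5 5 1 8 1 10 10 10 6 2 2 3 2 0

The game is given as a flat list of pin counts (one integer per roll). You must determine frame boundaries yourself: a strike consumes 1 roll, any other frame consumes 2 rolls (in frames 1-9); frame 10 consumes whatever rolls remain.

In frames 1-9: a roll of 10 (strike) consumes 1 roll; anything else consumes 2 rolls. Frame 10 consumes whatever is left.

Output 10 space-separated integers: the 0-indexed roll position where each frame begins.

Answer: 0 2 4 6 8 9 10 11 13 15

Derivation:
Frame 1 starts at roll index 0: rolls=5,2 (sum=7), consumes 2 rolls
Frame 2 starts at roll index 2: rolls=2,5 (sum=7), consumes 2 rolls
Frame 3 starts at roll index 4: rolls=5,1 (sum=6), consumes 2 rolls
Frame 4 starts at roll index 6: rolls=8,1 (sum=9), consumes 2 rolls
Frame 5 starts at roll index 8: roll=10 (strike), consumes 1 roll
Frame 6 starts at roll index 9: roll=10 (strike), consumes 1 roll
Frame 7 starts at roll index 10: roll=10 (strike), consumes 1 roll
Frame 8 starts at roll index 11: rolls=6,2 (sum=8), consumes 2 rolls
Frame 9 starts at roll index 13: rolls=2,3 (sum=5), consumes 2 rolls
Frame 10 starts at roll index 15: 2 remaining rolls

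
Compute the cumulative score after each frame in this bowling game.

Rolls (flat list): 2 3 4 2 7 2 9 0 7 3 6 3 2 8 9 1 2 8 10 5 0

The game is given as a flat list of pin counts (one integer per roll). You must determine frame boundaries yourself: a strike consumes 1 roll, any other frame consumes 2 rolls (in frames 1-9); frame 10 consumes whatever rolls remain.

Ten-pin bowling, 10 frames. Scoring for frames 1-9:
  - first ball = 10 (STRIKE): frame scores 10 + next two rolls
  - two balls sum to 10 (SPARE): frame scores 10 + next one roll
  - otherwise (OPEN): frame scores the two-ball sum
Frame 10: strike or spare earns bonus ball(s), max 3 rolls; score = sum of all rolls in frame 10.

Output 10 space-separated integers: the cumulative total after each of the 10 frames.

Answer: 5 11 20 29 45 54 73 85 105 120

Derivation:
Frame 1: OPEN (2+3=5). Cumulative: 5
Frame 2: OPEN (4+2=6). Cumulative: 11
Frame 3: OPEN (7+2=9). Cumulative: 20
Frame 4: OPEN (9+0=9). Cumulative: 29
Frame 5: SPARE (7+3=10). 10 + next roll (6) = 16. Cumulative: 45
Frame 6: OPEN (6+3=9). Cumulative: 54
Frame 7: SPARE (2+8=10). 10 + next roll (9) = 19. Cumulative: 73
Frame 8: SPARE (9+1=10). 10 + next roll (2) = 12. Cumulative: 85
Frame 9: SPARE (2+8=10). 10 + next roll (10) = 20. Cumulative: 105
Frame 10: STRIKE. Sum of all frame-10 rolls (10+5+0) = 15. Cumulative: 120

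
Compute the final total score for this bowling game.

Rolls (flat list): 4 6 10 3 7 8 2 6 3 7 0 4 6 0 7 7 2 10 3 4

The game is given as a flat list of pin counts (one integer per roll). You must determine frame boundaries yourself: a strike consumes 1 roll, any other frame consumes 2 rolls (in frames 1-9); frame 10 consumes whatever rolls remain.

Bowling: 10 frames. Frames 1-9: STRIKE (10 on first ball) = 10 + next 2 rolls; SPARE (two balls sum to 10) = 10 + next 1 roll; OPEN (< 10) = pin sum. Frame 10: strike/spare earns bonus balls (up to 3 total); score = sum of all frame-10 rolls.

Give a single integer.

Frame 1: SPARE (4+6=10). 10 + next roll (10) = 20. Cumulative: 20
Frame 2: STRIKE. 10 + next two rolls (3+7) = 20. Cumulative: 40
Frame 3: SPARE (3+7=10). 10 + next roll (8) = 18. Cumulative: 58
Frame 4: SPARE (8+2=10). 10 + next roll (6) = 16. Cumulative: 74
Frame 5: OPEN (6+3=9). Cumulative: 83
Frame 6: OPEN (7+0=7). Cumulative: 90
Frame 7: SPARE (4+6=10). 10 + next roll (0) = 10. Cumulative: 100
Frame 8: OPEN (0+7=7). Cumulative: 107
Frame 9: OPEN (7+2=9). Cumulative: 116
Frame 10: STRIKE. Sum of all frame-10 rolls (10+3+4) = 17. Cumulative: 133

Answer: 133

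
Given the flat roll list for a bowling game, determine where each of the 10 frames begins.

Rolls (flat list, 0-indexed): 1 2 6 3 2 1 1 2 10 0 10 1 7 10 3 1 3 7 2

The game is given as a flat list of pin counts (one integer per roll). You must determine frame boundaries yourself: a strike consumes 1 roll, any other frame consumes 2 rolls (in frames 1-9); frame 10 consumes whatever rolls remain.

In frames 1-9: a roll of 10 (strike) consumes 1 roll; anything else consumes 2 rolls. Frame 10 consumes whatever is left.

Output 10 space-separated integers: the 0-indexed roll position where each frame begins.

Answer: 0 2 4 6 8 9 11 13 14 16

Derivation:
Frame 1 starts at roll index 0: rolls=1,2 (sum=3), consumes 2 rolls
Frame 2 starts at roll index 2: rolls=6,3 (sum=9), consumes 2 rolls
Frame 3 starts at roll index 4: rolls=2,1 (sum=3), consumes 2 rolls
Frame 4 starts at roll index 6: rolls=1,2 (sum=3), consumes 2 rolls
Frame 5 starts at roll index 8: roll=10 (strike), consumes 1 roll
Frame 6 starts at roll index 9: rolls=0,10 (sum=10), consumes 2 rolls
Frame 7 starts at roll index 11: rolls=1,7 (sum=8), consumes 2 rolls
Frame 8 starts at roll index 13: roll=10 (strike), consumes 1 roll
Frame 9 starts at roll index 14: rolls=3,1 (sum=4), consumes 2 rolls
Frame 10 starts at roll index 16: 3 remaining rolls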